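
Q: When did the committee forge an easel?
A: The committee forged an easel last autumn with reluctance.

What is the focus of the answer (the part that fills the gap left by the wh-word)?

The wh-word "when" asks about the time.
In the answer, "the committee" and "an easel" are given — repeated from the question.
"with reluctance" is also new, but it specifies the manner, which is not what the question asks about — so it is not the focus.
The constituent filling the time gap is "last autumn"; that is the focus.

last autumn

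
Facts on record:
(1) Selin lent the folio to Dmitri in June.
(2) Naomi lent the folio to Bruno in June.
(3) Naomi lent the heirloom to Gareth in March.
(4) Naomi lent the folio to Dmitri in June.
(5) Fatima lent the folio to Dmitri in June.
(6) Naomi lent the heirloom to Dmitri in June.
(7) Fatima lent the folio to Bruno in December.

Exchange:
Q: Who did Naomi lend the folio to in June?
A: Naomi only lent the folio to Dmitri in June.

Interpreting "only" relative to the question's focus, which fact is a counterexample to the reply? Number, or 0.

The question "Who did ... to ...?" targets the recipient, so in the reply the focus falls on "Dmitri".
So "only" ranges over recipients; the rest (same agent, thing, setting (Naomi / the folio / in June)) is presupposed.
Fact (2) shares the background with a different recipient (Bruno) — counterexample.
(Fact (6) would refute a reading with focus on the thing — but that is not what the question asks.)

2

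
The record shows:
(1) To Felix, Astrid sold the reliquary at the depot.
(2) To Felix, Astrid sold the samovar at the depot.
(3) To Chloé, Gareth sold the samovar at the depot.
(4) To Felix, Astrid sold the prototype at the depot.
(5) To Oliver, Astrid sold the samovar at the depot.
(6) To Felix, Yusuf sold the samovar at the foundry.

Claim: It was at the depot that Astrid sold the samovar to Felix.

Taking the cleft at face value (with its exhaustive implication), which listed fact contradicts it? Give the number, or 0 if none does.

The cleft puts "at the depot" in focus and presupposes the open proposition with same agent, thing, recipient (Astrid / the samovar / Felix).
Exhaustivity: at the depot is the only setting satisfying that background.
Every other fact differs from the presupposition on some backgrounded slot, so none challenges the exhaustivity.

0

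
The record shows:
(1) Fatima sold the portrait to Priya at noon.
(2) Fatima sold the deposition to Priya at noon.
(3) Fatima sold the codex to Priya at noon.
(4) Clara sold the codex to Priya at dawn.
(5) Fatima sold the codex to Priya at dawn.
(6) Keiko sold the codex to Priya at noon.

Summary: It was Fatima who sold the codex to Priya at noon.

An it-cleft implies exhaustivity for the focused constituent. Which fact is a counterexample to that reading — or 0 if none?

6

Focus of the cleft: "Fatima" (the agent). Presupposed background: thing = the codex, recipient = Priya, setting = at noon.
Exhaustivity: Fatima is the only agent satisfying that background.
But fact (6) also has thing = the codex, recipient = Priya, setting = at noon, with agent = Keiko — so the exhaustive reading fails.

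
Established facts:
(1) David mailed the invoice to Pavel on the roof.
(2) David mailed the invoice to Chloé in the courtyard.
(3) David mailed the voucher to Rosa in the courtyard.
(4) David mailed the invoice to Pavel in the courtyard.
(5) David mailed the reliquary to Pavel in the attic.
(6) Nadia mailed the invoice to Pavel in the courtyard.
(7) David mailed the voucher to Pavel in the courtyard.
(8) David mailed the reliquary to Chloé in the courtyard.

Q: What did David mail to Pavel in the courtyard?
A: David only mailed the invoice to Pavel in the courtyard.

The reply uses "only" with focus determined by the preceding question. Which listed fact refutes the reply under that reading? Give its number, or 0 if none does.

7

The question "What did ...?" targets the thing, so in the reply the focus falls on "the invoice".
"Only" then excludes alternative things while the background — agent = David, recipient = Pavel, setting = in the courtyard — is held fixed.
Fact (7) keeps agent = David, recipient = Pavel, setting = in the courtyard but has thing = the voucher; that refutes the reply.
(Fact (2) would refute a reading with focus on the recipient — but that is not what the question asks.)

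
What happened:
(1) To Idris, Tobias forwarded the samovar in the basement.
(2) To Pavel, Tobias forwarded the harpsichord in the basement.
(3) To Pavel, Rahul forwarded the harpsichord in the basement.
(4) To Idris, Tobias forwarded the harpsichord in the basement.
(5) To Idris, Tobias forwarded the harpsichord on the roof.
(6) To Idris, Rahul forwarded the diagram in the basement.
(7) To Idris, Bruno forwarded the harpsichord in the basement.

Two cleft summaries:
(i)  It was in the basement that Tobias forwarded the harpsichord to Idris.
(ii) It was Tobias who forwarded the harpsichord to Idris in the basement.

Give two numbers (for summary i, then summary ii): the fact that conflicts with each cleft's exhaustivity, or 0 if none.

(i): focus "in the basement". Looking for same agent, thing, recipient (Tobias / the harpsichord / Idris) with some other setting — fact (5) has on the roof there. Refuted.
(ii): focus "Tobias". Looking for same thing, recipient, setting (the harpsichord / Idris / in the basement) with some other agent — fact (7) has Bruno there. Refuted.

5, 7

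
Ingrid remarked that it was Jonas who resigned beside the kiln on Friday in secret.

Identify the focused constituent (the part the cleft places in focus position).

In an it-cleft "It was X that/who ...", the clefted constituent X is the focus; the that/who-clause expresses the presupposed open proposition.
Here the focus is "Jonas". The backgrounded (presupposed) material includes "on Friday", "beside the kiln" and "in secret".

Jonas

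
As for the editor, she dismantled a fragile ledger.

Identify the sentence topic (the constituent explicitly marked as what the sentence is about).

The construction explicitly marks "the editor" as what the sentence is about — the topic.
The remainder of the clause is the comment (what is said about the topic).

the editor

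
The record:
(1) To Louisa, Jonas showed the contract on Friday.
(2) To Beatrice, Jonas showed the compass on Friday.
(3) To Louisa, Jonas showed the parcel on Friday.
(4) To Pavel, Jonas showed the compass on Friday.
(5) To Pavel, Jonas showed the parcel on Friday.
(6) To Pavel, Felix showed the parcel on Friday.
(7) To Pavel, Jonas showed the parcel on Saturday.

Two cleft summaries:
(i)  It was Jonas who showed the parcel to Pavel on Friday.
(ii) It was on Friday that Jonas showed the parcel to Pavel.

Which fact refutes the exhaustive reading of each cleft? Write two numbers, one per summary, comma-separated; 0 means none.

6, 7

(i): focus "Jonas". Looking for thing = the parcel, recipient = Pavel, setting = on Friday with some other agent — fact (6) has Felix there. Refuted.
(ii): focus "on Friday". Looking for agent = Jonas, thing = the parcel, recipient = Pavel with some other setting — fact (7) has on Saturday there. Refuted.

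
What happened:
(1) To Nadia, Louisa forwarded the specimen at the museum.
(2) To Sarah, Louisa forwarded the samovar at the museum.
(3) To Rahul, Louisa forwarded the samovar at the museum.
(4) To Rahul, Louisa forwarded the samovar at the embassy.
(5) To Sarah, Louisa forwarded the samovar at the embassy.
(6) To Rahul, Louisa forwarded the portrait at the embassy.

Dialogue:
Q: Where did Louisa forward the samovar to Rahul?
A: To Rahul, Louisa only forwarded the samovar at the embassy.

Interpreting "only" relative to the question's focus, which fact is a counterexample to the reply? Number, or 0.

The question "Where did ...?" targets the setting, so in the reply the focus falls on "at the embassy".
So "only" ranges over settings; the rest (agent = Louisa, thing = the samovar, recipient = Rahul) is presupposed.
Fact (3) shares the background with a different setting (at the museum) — counterexample.
(Fact (6) would refute a reading with focus on the thing — but that is not what the question asks.)

3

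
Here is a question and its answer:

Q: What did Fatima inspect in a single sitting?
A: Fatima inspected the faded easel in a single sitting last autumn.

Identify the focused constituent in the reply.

the faded easel

The wh-word "what" asks about the direct object.
In the answer, "Fatima" and "in a single sitting" are given — repeated from the question.
"last autumn" is also new, but it specifies the time, which is not what the question asks about — so it is not the focus.
The constituent filling the direct object gap is "the faded easel"; that is the focus.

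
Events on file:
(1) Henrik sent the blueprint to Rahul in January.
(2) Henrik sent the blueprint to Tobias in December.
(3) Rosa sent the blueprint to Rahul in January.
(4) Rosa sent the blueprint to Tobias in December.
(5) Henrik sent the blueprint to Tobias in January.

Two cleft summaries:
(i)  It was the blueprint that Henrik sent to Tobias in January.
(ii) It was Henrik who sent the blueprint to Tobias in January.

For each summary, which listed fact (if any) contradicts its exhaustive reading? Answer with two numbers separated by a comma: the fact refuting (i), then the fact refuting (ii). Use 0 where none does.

0, 0

(i): focus "the blueprint". No fact shares same agent, recipient, setting (Henrik / Tobias / in January) with a different thing. 0.
(ii): focus "Henrik". No fact shares same thing, recipient, setting (the blueprint / Tobias / in January) with a different agent. 0.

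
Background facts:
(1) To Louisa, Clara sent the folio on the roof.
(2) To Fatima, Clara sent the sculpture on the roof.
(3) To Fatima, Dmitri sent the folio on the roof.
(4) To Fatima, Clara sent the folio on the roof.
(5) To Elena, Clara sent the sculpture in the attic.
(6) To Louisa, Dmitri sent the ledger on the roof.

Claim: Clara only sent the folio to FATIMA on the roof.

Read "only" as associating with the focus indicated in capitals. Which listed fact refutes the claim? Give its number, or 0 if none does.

The capitals mark "Fatima" as focus. So "only" rules out other recipients, with the rest (Clara as agent and the folio as thing and on the roof as setting) as background.
Fact (1) matches on Clara as agent and the folio as thing and on the roof as setting, but has recipient = Louisa instead. That refutes the claim.

1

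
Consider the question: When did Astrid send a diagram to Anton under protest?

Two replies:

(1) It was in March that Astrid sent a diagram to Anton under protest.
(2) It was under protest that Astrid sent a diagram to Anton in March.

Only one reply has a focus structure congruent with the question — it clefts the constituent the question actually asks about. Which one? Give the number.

The question word "when" targets the time.
Option (1) clefts "in March" — that matches what the question asks about.
Option (2) clefts "under protest" — the manner, not what was asked.
So the congruent reply is (1).

1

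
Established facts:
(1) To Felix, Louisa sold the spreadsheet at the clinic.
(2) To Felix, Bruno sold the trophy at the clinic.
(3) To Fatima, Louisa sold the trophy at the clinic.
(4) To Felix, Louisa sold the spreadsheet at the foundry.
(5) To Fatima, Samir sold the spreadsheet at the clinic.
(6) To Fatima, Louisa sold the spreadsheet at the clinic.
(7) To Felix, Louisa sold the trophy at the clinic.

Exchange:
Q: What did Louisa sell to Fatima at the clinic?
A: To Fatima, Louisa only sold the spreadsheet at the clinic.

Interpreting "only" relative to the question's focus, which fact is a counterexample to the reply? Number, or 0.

3

The question "What did ...?" targets the thing, so in the reply the focus falls on "the spreadsheet".
So "only" ranges over things; the rest (same agent, recipient, setting (Louisa / Fatima / at the clinic)) is presupposed.
Fact (3) shares the background with a different thing (the trophy) — counterexample.
(Fact (1) would refute a reading with focus on the recipient — but that is not what the question asks.)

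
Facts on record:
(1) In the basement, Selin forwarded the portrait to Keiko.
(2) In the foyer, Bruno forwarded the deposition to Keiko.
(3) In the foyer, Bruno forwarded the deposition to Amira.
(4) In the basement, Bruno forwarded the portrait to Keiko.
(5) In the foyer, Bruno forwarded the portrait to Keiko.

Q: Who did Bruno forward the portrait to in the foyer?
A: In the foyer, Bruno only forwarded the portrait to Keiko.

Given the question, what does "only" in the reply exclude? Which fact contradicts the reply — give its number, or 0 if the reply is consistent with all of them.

0

Answering "Who did ... to ...?" puts focus on the recipient — here, "Keiko".
So "only" ranges over recipients; the rest (same agent, thing, setting (Bruno / the portrait / in the foyer)) is presupposed.
No listed fact shares that background with another recipient. Nothing contradicts the reply.
(Fact (4) would refute a reading with focus on the setting — but that is not what the question asks.)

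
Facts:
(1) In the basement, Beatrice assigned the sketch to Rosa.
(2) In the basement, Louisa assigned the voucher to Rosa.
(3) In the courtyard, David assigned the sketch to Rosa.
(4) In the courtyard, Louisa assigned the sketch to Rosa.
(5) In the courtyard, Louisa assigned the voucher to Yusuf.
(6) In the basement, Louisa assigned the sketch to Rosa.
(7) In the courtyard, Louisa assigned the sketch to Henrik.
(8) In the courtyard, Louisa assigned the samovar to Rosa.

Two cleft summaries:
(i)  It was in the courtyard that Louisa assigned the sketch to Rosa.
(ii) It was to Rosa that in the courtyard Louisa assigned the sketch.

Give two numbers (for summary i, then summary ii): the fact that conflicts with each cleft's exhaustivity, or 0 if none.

6, 7

Summary (i) focuses "in the courtyard" (the setting); background Louisa as agent and the sketch as thing and Rosa as recipient. Fact (6) matches that background with setting = in the basement — refutes (i).
Summary (ii) focuses "Rosa" (the recipient); background Louisa as agent and the sketch as thing and in the courtyard as setting. Fact (7) matches that background with recipient = Henrik — refutes (ii).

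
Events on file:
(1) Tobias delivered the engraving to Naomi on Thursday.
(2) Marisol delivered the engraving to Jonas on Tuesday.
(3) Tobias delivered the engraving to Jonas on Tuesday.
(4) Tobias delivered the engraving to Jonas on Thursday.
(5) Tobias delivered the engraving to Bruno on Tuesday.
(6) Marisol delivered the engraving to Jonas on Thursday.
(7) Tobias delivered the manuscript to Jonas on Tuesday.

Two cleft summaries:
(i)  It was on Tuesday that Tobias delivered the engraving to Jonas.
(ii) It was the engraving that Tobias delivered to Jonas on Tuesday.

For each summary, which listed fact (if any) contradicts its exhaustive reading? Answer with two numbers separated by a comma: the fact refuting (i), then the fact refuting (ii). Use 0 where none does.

4, 7

Summary (i) focuses "on Tuesday" (the setting); background Tobias as agent and the engraving as thing and Jonas as recipient. Fact (4) matches that background with setting = on Thursday — refutes (i).
Summary (ii) focuses "the engraving" (the thing); background Tobias as agent and Jonas as recipient and on Tuesday as setting. Fact (7) matches that background with thing = the manuscript — refutes (ii).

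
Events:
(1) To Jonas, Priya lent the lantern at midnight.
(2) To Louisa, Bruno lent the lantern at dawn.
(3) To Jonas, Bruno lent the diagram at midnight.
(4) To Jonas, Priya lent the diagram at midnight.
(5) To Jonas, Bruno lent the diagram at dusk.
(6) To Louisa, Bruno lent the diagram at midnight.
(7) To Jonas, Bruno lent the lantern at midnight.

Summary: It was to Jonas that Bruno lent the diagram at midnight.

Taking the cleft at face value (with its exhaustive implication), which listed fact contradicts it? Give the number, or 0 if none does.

The cleft puts "Jonas" in focus and presupposes the open proposition with same agent, thing, setting (Bruno / the diagram / at midnight).
The exhaustive reading says no other recipient fits that background.
Fact (6) shares the background but with recipient = Louisa; exhaustivity is violated.

6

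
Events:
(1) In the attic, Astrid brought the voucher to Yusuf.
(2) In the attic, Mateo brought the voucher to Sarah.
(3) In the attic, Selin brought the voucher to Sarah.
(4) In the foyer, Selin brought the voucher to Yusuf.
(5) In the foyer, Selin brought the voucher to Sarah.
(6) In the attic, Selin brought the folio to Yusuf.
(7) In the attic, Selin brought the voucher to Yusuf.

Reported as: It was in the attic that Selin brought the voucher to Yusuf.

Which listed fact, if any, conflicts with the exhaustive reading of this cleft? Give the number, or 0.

Focus of the cleft: "in the attic" (the setting). Presupposed background: same agent, thing, recipient (Selin / the voucher / Yusuf).
Exhaustivity: in the attic is the only setting satisfying that background.
But fact (4) also has same agent, thing, recipient (Selin / the voucher / Yusuf), with setting = in the foyer — so the exhaustive reading fails.

4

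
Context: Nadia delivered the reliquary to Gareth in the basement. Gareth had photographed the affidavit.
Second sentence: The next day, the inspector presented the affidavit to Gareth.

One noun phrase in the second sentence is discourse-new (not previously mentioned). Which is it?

the inspector

"the affidavit" and "Gareth" in the second sentence are given — already mentioned in the context.
"the inspector" has no antecedent in the context; it is discourse-new.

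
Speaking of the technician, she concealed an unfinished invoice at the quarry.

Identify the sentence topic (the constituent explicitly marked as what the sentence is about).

the technician

The construction explicitly marks "the technician" as what the sentence is about — the topic.
The remainder of the clause is the comment (what is said about the topic).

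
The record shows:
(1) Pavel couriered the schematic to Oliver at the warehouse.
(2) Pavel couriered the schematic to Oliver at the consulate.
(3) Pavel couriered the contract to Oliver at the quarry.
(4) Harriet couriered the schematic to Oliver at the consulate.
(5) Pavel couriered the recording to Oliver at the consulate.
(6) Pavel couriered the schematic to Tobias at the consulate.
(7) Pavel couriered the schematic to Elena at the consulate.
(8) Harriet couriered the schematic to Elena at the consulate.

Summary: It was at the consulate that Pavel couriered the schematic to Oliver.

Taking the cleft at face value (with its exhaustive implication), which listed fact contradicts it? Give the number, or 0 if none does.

The cleft puts "at the consulate" in focus and presupposes the open proposition with same agent, thing, recipient (Pavel / the schematic / Oliver).
Exhaustivity: at the consulate is the only setting satisfying that background.
But fact (1) also has same agent, thing, recipient (Pavel / the schematic / Oliver), with setting = at the warehouse — so the exhaustive reading fails.

1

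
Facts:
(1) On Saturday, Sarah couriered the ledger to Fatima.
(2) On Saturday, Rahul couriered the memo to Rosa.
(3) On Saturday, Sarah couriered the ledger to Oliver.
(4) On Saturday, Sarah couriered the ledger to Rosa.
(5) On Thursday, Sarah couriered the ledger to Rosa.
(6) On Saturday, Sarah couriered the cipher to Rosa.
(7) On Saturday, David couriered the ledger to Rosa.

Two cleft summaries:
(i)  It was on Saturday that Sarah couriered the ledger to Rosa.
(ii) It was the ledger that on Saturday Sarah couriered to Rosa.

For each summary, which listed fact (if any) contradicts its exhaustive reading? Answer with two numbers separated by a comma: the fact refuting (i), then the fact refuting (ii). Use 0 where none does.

(i): focus "on Saturday". Looking for agent = Sarah, thing = the ledger, recipient = Rosa with some other setting — fact (5) has on Thursday there. Refuted.
(ii): focus "the ledger". Looking for agent = Sarah, recipient = Rosa, setting = on Saturday with some other thing — fact (6) has the cipher there. Refuted.

5, 6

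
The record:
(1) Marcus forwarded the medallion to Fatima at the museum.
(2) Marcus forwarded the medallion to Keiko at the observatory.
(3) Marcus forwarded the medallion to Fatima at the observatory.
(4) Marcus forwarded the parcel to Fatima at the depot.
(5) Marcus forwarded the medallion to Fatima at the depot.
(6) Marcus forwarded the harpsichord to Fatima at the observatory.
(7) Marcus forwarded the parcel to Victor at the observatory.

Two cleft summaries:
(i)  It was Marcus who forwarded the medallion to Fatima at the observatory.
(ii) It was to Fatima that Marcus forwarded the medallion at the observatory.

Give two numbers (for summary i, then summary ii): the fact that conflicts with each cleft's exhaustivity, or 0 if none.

(i): focus "Marcus". No fact shares same thing, recipient, setting (the medallion / Fatima / at the observatory) with a different agent. 0.
(ii): focus "Fatima". Looking for same agent, thing, setting (Marcus / the medallion / at the observatory) with some other recipient — fact (2) has Keiko there. Refuted.

0, 2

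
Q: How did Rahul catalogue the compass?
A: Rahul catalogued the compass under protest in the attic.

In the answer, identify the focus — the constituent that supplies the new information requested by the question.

The wh-word "how" asks about the manner.
In the answer, "Rahul" and "the compass" are given — repeated from the question.
"in the attic" is also new, but it specifies the location, which is not what the question asks about — so it is not the focus.
The constituent filling the manner gap is "under protest"; that is the focus.

under protest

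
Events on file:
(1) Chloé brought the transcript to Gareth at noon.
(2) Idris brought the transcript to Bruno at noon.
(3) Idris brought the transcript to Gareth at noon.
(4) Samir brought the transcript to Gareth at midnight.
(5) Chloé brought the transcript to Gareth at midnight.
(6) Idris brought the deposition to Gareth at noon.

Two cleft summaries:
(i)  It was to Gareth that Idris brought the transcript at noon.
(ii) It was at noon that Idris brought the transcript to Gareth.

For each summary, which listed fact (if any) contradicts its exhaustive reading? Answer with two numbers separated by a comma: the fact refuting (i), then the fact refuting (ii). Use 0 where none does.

2, 0

Summary (i) focuses "Gareth" (the recipient); background Idris as agent and the transcript as thing and at noon as setting. Fact (2) matches that background with recipient = Bruno — refutes (i).
Summary (ii) focuses "at noon" (the setting); background Idris as agent and the transcript as thing and Gareth as recipient. No fact matches that background with a different setting, so 0.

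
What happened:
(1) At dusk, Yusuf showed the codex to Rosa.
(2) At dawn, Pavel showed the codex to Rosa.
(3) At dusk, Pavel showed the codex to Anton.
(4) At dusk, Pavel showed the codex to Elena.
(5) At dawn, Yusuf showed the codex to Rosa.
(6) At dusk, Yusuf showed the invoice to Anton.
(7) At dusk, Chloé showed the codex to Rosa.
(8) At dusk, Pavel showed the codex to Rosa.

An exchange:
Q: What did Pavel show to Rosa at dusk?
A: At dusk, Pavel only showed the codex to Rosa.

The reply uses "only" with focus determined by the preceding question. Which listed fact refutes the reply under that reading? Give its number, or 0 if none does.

0

The question "What did ...?" targets the thing, so in the reply the focus falls on "the codex".
"Only" then excludes alternative things while the background — agent = Pavel, recipient = Rosa, setting = at dusk — is held fixed.
No fact keeps agent = Pavel, recipient = Rosa, setting = at dusk while changing the thing; every other fact differs on something backgrounded. The reply stands.
(Fact (2) would refute a reading with focus on the setting — but that is not what the question asks.)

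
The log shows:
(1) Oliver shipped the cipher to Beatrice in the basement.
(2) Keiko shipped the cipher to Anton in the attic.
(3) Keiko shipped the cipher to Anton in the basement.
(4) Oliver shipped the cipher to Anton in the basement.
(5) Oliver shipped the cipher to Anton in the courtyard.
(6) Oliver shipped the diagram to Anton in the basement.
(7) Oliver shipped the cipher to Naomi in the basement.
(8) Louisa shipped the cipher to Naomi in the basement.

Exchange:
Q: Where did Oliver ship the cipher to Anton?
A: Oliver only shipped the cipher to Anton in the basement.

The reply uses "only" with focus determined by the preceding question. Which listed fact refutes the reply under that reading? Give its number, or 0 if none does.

5

Answering "Where did ...?" puts focus on the setting — here, "in the basement".
"Only" then excludes alternative settings while the background — same agent, thing, recipient (Oliver / the cipher / Anton) — is held fixed.
Fact (5) shares the background with a different setting (in the courtyard) — counterexample.
(Fact (1) would refute a reading with focus on the recipient — but that is not what the question asks.)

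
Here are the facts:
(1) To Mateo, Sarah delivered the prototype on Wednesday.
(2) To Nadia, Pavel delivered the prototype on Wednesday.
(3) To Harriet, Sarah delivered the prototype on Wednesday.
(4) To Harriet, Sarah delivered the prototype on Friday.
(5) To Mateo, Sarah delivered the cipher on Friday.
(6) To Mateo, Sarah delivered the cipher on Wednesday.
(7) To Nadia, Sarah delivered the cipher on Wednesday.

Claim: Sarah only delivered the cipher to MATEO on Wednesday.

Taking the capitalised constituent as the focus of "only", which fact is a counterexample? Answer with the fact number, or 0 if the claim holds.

7

The capitals mark "Mateo" as focus. So "only" rules out other recipients, with the rest (agent = Sarah, thing = the cipher, setting = on Wednesday) as background.
Fact (7) shares the background but differs in recipient (Nadia) — a counterexample.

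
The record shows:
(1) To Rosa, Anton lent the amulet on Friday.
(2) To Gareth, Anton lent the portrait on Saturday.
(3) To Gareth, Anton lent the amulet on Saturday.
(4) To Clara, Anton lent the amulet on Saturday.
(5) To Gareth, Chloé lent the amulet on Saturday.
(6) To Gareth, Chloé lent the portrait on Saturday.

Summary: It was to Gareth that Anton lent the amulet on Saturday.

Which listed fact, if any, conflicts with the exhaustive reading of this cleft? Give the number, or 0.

4

The cleft puts "Gareth" in focus and presupposes the open proposition with Anton as agent and the amulet as thing and on Saturday as setting.
Exhaustivity: Gareth is the only recipient satisfying that background.
But fact (4) also has Anton as agent and the amulet as thing and on Saturday as setting, with recipient = Clara — so the exhaustive reading fails.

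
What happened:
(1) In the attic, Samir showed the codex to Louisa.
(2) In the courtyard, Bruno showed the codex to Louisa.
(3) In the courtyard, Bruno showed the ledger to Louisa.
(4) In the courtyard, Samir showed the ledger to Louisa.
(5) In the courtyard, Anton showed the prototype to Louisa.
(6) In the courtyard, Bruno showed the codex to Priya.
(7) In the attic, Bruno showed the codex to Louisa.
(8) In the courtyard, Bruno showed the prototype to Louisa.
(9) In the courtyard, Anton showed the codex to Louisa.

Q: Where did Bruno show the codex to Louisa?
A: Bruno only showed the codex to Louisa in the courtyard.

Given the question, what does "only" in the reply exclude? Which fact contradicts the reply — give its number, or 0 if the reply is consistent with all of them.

The question "Where did ...?" targets the setting, so in the reply the focus falls on "in the courtyard".
"Only" then excludes alternative settings while the background — agent = Bruno, thing = the codex, recipient = Louisa — is held fixed.
Fact (7) keeps agent = Bruno, thing = the codex, recipient = Louisa but has setting = in the attic; that refutes the reply.
(Fact (6) would refute a reading with focus on the recipient — but that is not what the question asks.)

7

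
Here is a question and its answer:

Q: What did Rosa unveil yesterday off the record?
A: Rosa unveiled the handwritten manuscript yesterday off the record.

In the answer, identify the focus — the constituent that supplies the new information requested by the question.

the handwritten manuscript

The wh-word "what" asks about the direct object.
In the answer, "Rosa", "off the record" and "yesterday" are given — repeated from the question.
The constituent filling the direct object gap is "the handwritten manuscript"; that is the focus and would carry nuclear stress.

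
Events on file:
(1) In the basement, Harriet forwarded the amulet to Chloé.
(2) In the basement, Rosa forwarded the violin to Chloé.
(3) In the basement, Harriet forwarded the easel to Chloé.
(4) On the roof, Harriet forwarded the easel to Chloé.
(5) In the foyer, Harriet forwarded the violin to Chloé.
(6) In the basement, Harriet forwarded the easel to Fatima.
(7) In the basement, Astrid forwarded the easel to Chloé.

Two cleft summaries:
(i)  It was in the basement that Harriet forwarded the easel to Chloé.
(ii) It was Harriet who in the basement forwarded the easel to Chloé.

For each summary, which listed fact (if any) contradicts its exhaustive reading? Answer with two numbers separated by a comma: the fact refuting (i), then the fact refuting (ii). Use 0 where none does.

4, 7

Summary (i) focuses "in the basement" (the setting); background same agent, thing, recipient (Harriet / the easel / Chloé). Fact (4) matches that background with setting = on the roof — refutes (i).
Summary (ii) focuses "Harriet" (the agent); background same thing, recipient, setting (the easel / Chloé / in the basement). Fact (7) matches that background with agent = Astrid — refutes (ii).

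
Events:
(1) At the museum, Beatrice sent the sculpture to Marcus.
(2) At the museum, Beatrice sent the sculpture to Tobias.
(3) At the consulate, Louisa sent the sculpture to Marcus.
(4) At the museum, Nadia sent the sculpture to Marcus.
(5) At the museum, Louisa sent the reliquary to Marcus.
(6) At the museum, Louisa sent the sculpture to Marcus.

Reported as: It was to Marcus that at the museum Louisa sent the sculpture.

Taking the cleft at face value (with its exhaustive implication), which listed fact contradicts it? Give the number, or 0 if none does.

The cleft puts "Marcus" in focus and presupposes the open proposition with agent = Louisa, thing = the sculpture, setting = at the museum.
Exhaustivity: Marcus is the only recipient satisfying that background.
Every other fact differs from the presupposition on some backgrounded slot, so none challenges the exhaustivity.

0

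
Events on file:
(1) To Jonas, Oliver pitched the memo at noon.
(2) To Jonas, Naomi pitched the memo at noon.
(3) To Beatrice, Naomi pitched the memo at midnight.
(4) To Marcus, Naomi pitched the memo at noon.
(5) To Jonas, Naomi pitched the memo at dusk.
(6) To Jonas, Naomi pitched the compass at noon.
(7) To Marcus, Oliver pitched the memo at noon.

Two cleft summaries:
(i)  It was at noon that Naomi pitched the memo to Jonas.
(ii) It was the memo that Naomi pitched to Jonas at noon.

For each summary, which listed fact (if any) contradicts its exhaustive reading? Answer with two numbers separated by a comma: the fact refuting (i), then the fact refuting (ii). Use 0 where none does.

5, 6

(i): focus "at noon". Looking for same agent, thing, recipient (Naomi / the memo / Jonas) with some other setting — fact (5) has at dusk there. Refuted.
(ii): focus "the memo". Looking for same agent, recipient, setting (Naomi / Jonas / at noon) with some other thing — fact (6) has the compass there. Refuted.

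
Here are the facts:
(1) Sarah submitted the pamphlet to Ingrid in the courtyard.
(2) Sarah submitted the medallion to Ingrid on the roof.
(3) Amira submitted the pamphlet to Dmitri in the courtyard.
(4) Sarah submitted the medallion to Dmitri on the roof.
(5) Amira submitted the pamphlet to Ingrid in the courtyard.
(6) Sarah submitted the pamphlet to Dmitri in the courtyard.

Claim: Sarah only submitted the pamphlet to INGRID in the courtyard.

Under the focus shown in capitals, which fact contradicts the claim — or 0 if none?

6

The capitals mark "Ingrid" as focus. So "only" rules out other recipients, with the rest (Sarah as agent and the pamphlet as thing and in the courtyard as setting) as background.
Fact (6) matches on Sarah as agent and the pamphlet as thing and in the courtyard as setting, but has recipient = Dmitri instead. That refutes the claim.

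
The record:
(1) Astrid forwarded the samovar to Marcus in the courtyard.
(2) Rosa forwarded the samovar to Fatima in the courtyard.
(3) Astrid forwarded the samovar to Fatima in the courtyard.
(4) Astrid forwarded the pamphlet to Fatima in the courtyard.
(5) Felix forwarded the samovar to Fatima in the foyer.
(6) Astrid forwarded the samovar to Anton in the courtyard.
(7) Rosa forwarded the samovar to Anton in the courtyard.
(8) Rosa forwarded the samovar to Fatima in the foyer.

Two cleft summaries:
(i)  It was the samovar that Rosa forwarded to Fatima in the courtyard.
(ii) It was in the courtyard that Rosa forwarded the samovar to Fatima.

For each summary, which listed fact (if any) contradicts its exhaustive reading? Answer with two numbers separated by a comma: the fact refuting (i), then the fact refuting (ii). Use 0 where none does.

0, 8

(i): focus "the samovar". No fact shares agent = Rosa, recipient = Fatima, setting = in the courtyard with a different thing. 0.
(ii): focus "in the courtyard". Looking for agent = Rosa, thing = the samovar, recipient = Fatima with some other setting — fact (8) has in the foyer there. Refuted.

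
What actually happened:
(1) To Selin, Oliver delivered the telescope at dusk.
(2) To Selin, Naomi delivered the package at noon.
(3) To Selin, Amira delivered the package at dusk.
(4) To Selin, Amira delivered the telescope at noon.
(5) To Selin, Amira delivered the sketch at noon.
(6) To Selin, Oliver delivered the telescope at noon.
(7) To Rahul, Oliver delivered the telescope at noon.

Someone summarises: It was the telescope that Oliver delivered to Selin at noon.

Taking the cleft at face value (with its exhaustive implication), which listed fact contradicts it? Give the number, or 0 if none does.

0

Focus of the cleft: "the telescope" (the thing). Presupposed background: same agent, recipient, setting (Oliver / Selin / at noon).
The exhaustive reading says no other thing fits that background.
Every other fact differs from the presupposition on some backgrounded slot, so none challenges the exhaustivity.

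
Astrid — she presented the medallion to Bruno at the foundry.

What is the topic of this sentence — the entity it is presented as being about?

The construction explicitly marks "Astrid" as what the sentence is about — the topic.
The remainder of the clause is the comment (what is said about the topic).

Astrid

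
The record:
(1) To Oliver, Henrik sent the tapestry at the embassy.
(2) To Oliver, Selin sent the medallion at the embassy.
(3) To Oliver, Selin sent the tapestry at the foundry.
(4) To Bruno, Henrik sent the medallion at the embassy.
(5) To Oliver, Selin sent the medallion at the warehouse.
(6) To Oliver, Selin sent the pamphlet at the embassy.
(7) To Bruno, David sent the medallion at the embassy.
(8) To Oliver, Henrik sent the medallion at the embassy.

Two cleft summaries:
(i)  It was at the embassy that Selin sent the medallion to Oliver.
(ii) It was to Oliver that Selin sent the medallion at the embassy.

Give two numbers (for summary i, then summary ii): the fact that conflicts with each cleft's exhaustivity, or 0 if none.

Summary (i) focuses "at the embassy" (the setting); background same agent, thing, recipient (Selin / the medallion / Oliver). Fact (5) matches that background with setting = at the warehouse — refutes (i).
Summary (ii) focuses "Oliver" (the recipient); background same agent, thing, setting (Selin / the medallion / at the embassy). No fact matches that background with a different recipient, so 0.

5, 0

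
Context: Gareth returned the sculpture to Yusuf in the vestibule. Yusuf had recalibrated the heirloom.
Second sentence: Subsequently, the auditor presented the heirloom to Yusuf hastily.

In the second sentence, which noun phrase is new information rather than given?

the auditor

"the heirloom" and "Yusuf" in the second sentence are given — already mentioned in the context.
"the auditor" has no antecedent in the context; it is discourse-new.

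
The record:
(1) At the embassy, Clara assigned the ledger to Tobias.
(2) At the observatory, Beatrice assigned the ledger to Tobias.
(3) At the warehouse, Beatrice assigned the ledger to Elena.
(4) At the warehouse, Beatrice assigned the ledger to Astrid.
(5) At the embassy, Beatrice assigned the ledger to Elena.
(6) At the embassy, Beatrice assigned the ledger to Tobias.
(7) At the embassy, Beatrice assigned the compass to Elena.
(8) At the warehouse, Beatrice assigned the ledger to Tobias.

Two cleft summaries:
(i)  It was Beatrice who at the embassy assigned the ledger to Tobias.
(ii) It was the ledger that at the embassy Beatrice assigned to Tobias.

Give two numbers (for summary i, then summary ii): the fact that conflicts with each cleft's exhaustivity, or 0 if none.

Summary (i) focuses "Beatrice" (the agent); background the ledger as thing and Tobias as recipient and at the embassy as setting. Fact (1) matches that background with agent = Clara — refutes (i).
Summary (ii) focuses "the ledger" (the thing); background Beatrice as agent and Tobias as recipient and at the embassy as setting. No fact matches that background with a different thing, so 0.

1, 0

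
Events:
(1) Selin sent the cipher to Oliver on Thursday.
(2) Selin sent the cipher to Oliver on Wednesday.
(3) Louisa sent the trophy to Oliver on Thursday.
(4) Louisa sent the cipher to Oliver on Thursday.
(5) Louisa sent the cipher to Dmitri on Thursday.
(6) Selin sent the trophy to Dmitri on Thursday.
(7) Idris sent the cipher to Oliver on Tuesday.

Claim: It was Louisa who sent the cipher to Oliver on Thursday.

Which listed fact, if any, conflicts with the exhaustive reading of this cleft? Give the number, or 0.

Focus of the cleft: "Louisa" (the agent). Presupposed background: same thing, recipient, setting (the cipher / Oliver / on Thursday).
The exhaustive reading says no other agent fits that background.
Fact (1) shares the background but with agent = Selin; exhaustivity is violated.

1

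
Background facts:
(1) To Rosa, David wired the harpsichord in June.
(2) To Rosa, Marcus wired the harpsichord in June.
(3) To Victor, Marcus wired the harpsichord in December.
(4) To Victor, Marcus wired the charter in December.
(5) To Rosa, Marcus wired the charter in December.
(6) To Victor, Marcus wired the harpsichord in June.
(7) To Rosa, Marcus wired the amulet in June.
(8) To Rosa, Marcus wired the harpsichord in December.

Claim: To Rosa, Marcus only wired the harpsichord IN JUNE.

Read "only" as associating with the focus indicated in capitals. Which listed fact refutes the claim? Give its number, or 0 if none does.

8

Focus (in capitals) is "in June" — the setting. "Only" excludes alternative settings while holding fixed same agent, thing, recipient (Marcus / the harpsichord / Rosa).
Fact (8) matches on same agent, thing, recipient (Marcus / the harpsichord / Rosa), but has setting = in December instead. That refutes the claim.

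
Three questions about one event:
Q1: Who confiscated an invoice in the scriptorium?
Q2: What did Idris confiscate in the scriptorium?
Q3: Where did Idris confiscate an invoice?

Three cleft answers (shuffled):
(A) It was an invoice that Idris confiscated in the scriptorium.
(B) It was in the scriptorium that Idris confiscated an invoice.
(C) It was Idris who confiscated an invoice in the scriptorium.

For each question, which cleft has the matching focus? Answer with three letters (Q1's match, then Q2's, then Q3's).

CAB

Q1 asks about the subject (agent); cleft (C) focuses "Idris", which is the subject (agent) — so Q1 → C.
Q2 asks about the direct object; cleft (A) focuses "an invoice", which is the direct object — so Q2 → A.
Q3 asks about the location; cleft (B) focuses "in the scriptorium", which is the location — so Q3 → B.
Mapping: Q1→C, Q2→A, Q3→B.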